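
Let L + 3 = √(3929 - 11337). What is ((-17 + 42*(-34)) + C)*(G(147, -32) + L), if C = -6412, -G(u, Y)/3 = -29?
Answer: -659988 - 31428*I*√463 ≈ -6.5999e+5 - 6.7625e+5*I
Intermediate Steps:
G(u, Y) = 87 (G(u, Y) = -3*(-29) = 87)
L = -3 + 4*I*√463 (L = -3 + √(3929 - 11337) = -3 + √(-7408) = -3 + 4*I*√463 ≈ -3.0 + 86.07*I)
((-17 + 42*(-34)) + C)*(G(147, -32) + L) = ((-17 + 42*(-34)) - 6412)*(87 + (-3 + 4*I*√463)) = ((-17 - 1428) - 6412)*(84 + 4*I*√463) = (-1445 - 6412)*(84 + 4*I*√463) = -7857*(84 + 4*I*√463) = -659988 - 31428*I*√463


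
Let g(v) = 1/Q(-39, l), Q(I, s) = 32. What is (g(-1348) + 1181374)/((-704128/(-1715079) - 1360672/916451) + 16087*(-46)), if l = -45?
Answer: -59419744101072912501/37220043896267283776 ≈ -1.5964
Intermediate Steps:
g(v) = 1/32
(g(-1348) + 1181374)/((-704128/(-1715079) - 1360672/916451) + 16087*(-46)) = (1/32 + 1181374)/((-704128/(-1715079) - 1360672/916451) + 16087*(-46)) = 37803969/(32*((-704128*(-1/1715079) - 1360672*1/916451) - 740002)) = 37803969/(32*((704128/1715079 - 1360672/916451) - 740002)) = 37803969/(32*(-1688361163360/1571785864629 - 740002)) = 37803969/(32*(-1163126371758352618/1571785864629)) = (37803969/32)*(-1571785864629/1163126371758352618) = -59419744101072912501/37220043896267283776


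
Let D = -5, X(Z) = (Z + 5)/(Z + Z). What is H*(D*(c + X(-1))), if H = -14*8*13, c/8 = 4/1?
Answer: 218400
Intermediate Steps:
X(Z) = (5 + Z)/(2*Z) (X(Z) = (5 + Z)/((2*Z)) = (5 + Z)*(1/(2*Z)) = (5 + Z)/(2*Z))
c = 32 (c = 8*(4/1) = 8*(4*1) = 8*4 = 32)
H = -1456 (H = -112*13 = -1456)
H*(D*(c + X(-1))) = -(-7280)*(32 + (1/2)*(5 - 1)/(-1)) = -(-7280)*(32 + (1/2)*(-1)*4) = -(-7280)*(32 - 2) = -(-7280)*30 = -1456*(-150) = 218400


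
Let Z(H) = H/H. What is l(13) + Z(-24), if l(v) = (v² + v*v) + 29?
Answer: 368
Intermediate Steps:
Z(H) = 1
l(v) = 29 + 2*v² (l(v) = (v² + v²) + 29 = 2*v² + 29 = 29 + 2*v²)
l(13) + Z(-24) = (29 + 2*13²) + 1 = (29 + 2*169) + 1 = (29 + 338) + 1 = 367 + 1 = 368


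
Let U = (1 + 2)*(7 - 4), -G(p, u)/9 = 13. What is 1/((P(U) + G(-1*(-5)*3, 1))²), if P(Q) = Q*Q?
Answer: 1/1296 ≈ 0.00077160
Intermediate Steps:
G(p, u) = -117 (G(p, u) = -9*13 = -117)
U = 9 (U = 3*3 = 9)
P(Q) = Q²
1/((P(U) + G(-1*(-5)*3, 1))²) = 1/((9² - 117)²) = 1/((81 - 117)²) = 1/((-36)²) = 1/1296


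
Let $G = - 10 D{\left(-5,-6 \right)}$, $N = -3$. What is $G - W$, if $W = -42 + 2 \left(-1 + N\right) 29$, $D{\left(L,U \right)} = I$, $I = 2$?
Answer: $254$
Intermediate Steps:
$D{\left(L,U \right)} = 2$
$G = -20$ ($G = \left(-10\right) 2 = -20$)
$W = -274$ ($W = -42 + 2 \left(-1 - 3\right) 29 = -42 + 2 \left(-4\right) 29 = -42 - 232 = -274$)
$G - W = -20 - -274 = -20 + 274 = 254$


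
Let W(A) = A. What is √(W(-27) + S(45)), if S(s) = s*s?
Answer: 3*√222 ≈ 44.699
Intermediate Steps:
S(s) = s²
√(W(-27) + S(45)) = √(-27 + 45²) = √(-27 + 2025) = √1998 = 3*√222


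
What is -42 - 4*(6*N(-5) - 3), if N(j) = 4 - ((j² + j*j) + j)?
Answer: 954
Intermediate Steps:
N(j) = 4 - j - 2*j² (N(j) = 4 - ((j² + j²) + j) = 4 - (2*j² + j) = 4 - (j + 2*j²) = 4 + (-j - 2*j²) = 4 - j - 2*j²)
-42 - 4*(6*N(-5) - 3) = -42 - 4*(6*(4 - 1*(-5) - 2*(-5)²) - 3) = -42 - 4*(6*(4 + 5 - 2*25) - 3) = -42 - 4*(6*(4 + 5 - 50) - 3) = -42 - 4*(6*(-41) - 3) = -42 - 4*(-246 - 3) = -42 - 4*(-249) = -42 + 996 = 954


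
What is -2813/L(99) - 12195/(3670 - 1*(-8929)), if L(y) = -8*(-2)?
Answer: -35636107/201584 ≈ -176.78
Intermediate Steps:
L(y) = 16
-2813/L(99) - 12195/(3670 - 1*(-8929)) = -2813/16 - 12195/(3670 - 1*(-8929)) = -2813*1/16 - 12195/(3670 + 8929) = -2813/16 - 12195/12599 = -35636107/201584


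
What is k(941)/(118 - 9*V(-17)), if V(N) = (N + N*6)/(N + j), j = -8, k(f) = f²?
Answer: 22137025/1879 ≈ 11781.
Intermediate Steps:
V(N) = 7*N/(-8 + N) (V(N) = (N + N*6)/(N - 8) = (N + 6*N)/(-8 + N) = (7*N)/(-8 + N) = 7*N/(-8 + N))
k(941)/(118 - 9*V(-17)) = 941²/(118 - 63*(-17)/(-8 - 17)) = 885481/(118 - 63*(-17)/(-25)) = 885481/(118 - 63*(-17)*(-1)/25) = 885481/(118 - 9*119/25) = 885481/(118 - 1071/25) = 885481/(1879/25) = 885481*(25/1879) = 22137025/1879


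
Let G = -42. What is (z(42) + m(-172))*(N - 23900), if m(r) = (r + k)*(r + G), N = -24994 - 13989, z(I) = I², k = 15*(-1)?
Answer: -2627377506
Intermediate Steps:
k = -15
N = -38983
m(r) = (-42 + r)*(-15 + r) (m(r) = (r - 15)*(r - 42) = (-15 + r)*(-42 + r) = (-42 + r)*(-15 + r))
(z(42) + m(-172))*(N - 23900) = (42² + (630 + (-172)² - 57*(-172)))*(-38983 - 23900) = (1764 + (630 + 29584 + 9804))*(-62883) = (1764 + 40018)*(-62883) = 41782*(-62883) = -2627377506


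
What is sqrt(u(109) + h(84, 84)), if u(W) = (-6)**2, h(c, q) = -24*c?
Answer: 6*I*sqrt(55) ≈ 44.497*I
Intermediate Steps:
u(W) = 36
sqrt(u(109) + h(84, 84)) = sqrt(36 - 24*84) = sqrt(36 - 2016) = sqrt(-1980) = 6*I*sqrt(55)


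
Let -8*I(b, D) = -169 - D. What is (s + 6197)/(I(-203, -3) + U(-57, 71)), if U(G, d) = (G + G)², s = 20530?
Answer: 106908/52067 ≈ 2.0533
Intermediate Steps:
U(G, d) = 4*G² (U(G, d) = (2*G)² = 4*G²)
I(b, D) = 169/8 + D/8 (I(b, D) = -(-169 - D)/8 = 169/8 + D/8)
(s + 6197)/(I(-203, -3) + U(-57, 71)) = (20530 + 6197)/((169/8 + (⅛)*(-3)) + 4*(-57)²) = 26727/((169/8 - 3/8) + 4*3249) = 26727/(83/4 + 12996) = 26727/(52067/4) = 26727*(4/52067) = 106908/52067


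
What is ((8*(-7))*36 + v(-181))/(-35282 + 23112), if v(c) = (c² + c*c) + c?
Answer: -12665/2434 ≈ -5.2034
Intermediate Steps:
v(c) = c + 2*c² (v(c) = (c² + c²) + c = 2*c² + c = c + 2*c²)
((8*(-7))*36 + v(-181))/(-35282 + 23112) = ((8*(-7))*36 - 181*(1 + 2*(-181)))/(-35282 + 23112) = (-56*36 - 181*(1 - 362))/(-12170) = (-2016 - 181*(-361))*(-1/12170) = (-2016 + 65341)*(-1/12170) = 63325*(-1/12170) = -12665/2434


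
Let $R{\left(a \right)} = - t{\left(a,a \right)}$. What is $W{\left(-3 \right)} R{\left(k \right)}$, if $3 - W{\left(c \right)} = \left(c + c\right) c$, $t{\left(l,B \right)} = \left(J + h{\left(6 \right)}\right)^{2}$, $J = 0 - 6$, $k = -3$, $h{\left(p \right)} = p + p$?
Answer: $540$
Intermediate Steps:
$h{\left(p \right)} = 2 p$
$J = -6$ ($J = 0 - 6 = -6$)
$t{\left(l,B \right)} = 36$ ($t{\left(l,B \right)} = \left(-6 + 2 \cdot 6\right)^{2} = \left(-6 + 12\right)^{2} = 6^{2} = 36$)
$W{\left(c \right)} = 3 - 2 c^{2}$ ($W{\left(c \right)} = 3 - \left(c + c\right) c = 3 - 2 c c = 3 - 2 c^{2}$)
$R{\left(a \right)} = -36$ ($R{\left(a \right)} = \left(-1\right) 36 = -36$)
$W{\left(-3 \right)} R{\left(k \right)} = \left(3 - 2 \left(-3\right)^{2}\right) \left(-36\right) = \left(3 - 18\right) \left(-36\right) = \left(-15\right) \left(-36\right) = 540$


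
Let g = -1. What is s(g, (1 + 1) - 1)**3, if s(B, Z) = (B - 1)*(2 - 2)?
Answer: 0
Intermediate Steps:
s(B, Z) = 0 (s(B, Z) = (-1 + B)*0 = 0)
s(g, (1 + 1) - 1)**3 = 0**3 = 0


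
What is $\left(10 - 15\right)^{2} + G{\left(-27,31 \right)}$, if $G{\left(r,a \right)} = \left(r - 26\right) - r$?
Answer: $-1$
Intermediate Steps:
$G{\left(r,a \right)} = -26$ ($G{\left(r,a \right)} = \left(-26 + r\right) - r = -26$)
$\left(10 - 15\right)^{2} + G{\left(-27,31 \right)} = \left(10 - 15\right)^{2} - 26 = \left(-5\right)^{2} - 26 = 25 - 26 = -1$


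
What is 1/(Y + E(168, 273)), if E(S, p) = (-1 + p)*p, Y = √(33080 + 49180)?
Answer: 6188/459489273 - √2285/918978546 ≈ 1.3415e-5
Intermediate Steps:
Y = 6*√2285 (Y = √82260 = 6*√2285 ≈ 286.81)
E(S, p) = p*(-1 + p)
1/(Y + E(168, 273)) = 1/(6*√2285 + 273*(-1 + 273)) = 1/(6*√2285 + 273*272) = 1/(6*√2285 + 74256) = 1/(74256 + 6*√2285)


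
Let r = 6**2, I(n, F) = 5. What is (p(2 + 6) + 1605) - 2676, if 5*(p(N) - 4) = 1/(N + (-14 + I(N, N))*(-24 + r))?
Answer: -533501/500 ≈ -1067.0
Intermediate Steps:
r = 36
p(N) = 4 + 1/(5*(-108 + N)) (p(N) = 4 + 1/(5*(N + (-14 + 5)*(-24 + 36))) = 4 + 1/(5*(N - 9*12)) = 4 + 1/(5*(N - 108)) = 4 + 1/(5*(-108 + N)))
(p(2 + 6) + 1605) - 2676 = ((-2159 + 20*(2 + 6))/(5*(-108 + (2 + 6))) + 1605) - 2676 = ((-2159 + 20*8)/(5*(-108 + 8)) + 1605) - 2676 = ((1/5)*(-2159 + 160)/(-100) + 1605) - 2676 = ((1/5)*(-1/100)*(-1999) + 1605) - 2676 = (1999/500 + 1605) - 2676 = 804499/500 - 2676 = -533501/500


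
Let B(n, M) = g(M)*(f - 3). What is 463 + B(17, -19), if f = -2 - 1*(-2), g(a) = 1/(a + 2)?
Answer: 7874/17 ≈ 463.18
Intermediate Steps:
g(a) = 1/(2 + a)
f = 0 (f = -2 + 2 = 0)
B(n, M) = -3/(2 + M) (B(n, M) = (0 - 3)/(2 + M) = -3/(2 + M))
463 + B(17, -19) = 463 - 3/(2 - 19) = 463 - 3/(-17) = 463 - 3*(-1/17) = 463 + 3/17 = 7874/17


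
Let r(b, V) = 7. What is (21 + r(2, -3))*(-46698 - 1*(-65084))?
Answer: 514808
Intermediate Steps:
(21 + r(2, -3))*(-46698 - 1*(-65084)) = (21 + 7)*(-46698 - 1*(-65084)) = 28*(-46698 + 65084) = 28*18386 = 514808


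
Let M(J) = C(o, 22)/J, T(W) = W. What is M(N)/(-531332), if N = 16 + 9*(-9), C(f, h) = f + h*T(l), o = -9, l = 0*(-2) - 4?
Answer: -97/34536580 ≈ -2.8086e-6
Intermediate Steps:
l = -4 (l = 0 - 4 = -4)
C(f, h) = f - 4*h (C(f, h) = f + h*(-4) = f - 4*h)
N = -65 (N = 16 - 81 = -65)
M(J) = -97/J (M(J) = (-9 - 4*22)/J = (-9 - 88)/J = -97/J)
M(N)/(-531332) = -97/(-65)/(-531332) = -97*(-1/65)*(-1/531332) = (97/65)*(-1/531332) = -97/34536580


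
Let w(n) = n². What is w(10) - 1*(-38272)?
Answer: 38372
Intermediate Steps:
w(10) - 1*(-38272) = 10² - 1*(-38272) = 100 + 38272 = 38372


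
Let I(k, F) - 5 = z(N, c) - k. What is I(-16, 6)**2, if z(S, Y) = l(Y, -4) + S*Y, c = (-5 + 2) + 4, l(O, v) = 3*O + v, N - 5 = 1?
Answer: 676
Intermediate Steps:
N = 6 (N = 5 + 1 = 6)
l(O, v) = v + 3*O
c = 1 (c = -3 + 4 = 1)
z(S, Y) = -4 + 3*Y + S*Y (z(S, Y) = (-4 + 3*Y) + S*Y = -4 + 3*Y + S*Y)
I(k, F) = 10 - k (I(k, F) = 5 + ((-4 + 3*1 + 6*1) - k) = 5 + ((-4 + 3 + 6) - k) = 5 + (5 - k) = 10 - k)
I(-16, 6)**2 = (10 - 1*(-16))**2 = (10 + 16)**2 = 26**2 = 676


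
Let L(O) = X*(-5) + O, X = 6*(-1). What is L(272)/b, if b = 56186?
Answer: 151/28093 ≈ 0.0053750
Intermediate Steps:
X = -6
L(O) = 30 + O (L(O) = -6*(-5) + O = 30 + O)
L(272)/b = (30 + 272)/56186 = 302*(1/56186) = 151/28093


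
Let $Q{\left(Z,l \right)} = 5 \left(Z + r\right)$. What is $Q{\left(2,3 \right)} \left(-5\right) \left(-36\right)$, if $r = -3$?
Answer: $-900$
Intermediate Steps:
$Q{\left(Z,l \right)} = -15 + 5 Z$ ($Q{\left(Z,l \right)} = 5 \left(Z - 3\right) = 5 \left(-3 + Z\right) = -15 + 5 Z$)
$Q{\left(2,3 \right)} \left(-5\right) \left(-36\right) = \left(-15 + 5 \cdot 2\right) \left(-5\right) \left(-36\right) = \left(-15 + 10\right) \left(-5\right) \left(-36\right) = \left(-5\right) \left(-5\right) \left(-36\right) = 25 \left(-36\right) = -900$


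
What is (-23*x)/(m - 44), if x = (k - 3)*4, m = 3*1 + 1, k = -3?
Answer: -69/5 ≈ -13.800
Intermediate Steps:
m = 4 (m = 3 + 1 = 4)
x = -24 (x = (-3 - 3)*4 = -6*4 = -24)
(-23*x)/(m - 44) = (-23*(-24))/(4 - 44) = 552/(-40) = 552*(-1/40) = -69/5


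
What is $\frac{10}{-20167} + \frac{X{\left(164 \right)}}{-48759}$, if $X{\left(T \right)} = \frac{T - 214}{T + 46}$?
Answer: $- \frac{1448365}{2949968259} \approx -0.00049098$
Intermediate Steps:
$X{\left(T \right)} = \frac{-214 + T}{46 + T}$
$\frac{10}{-20167} + \frac{X{\left(164 \right)}}{-48759} = \frac{10}{-20167} + \frac{\frac{1}{46 + 164} \left(-214 + 164\right)}{-48759} = 10 \left(- \frac{1}{20167}\right) + \frac{1}{210} \left(-50\right) \left(- \frac{1}{48759}\right) = - \frac{10}{20167} + \frac{1}{210} \left(-50\right) \left(- \frac{1}{48759}\right) = - \frac{10}{20167} - - \frac{5}{1023939} = - \frac{10}{20167} + \frac{5}{1023939} = - \frac{1448365}{2949968259}$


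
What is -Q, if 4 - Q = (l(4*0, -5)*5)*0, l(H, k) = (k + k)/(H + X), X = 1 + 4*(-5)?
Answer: -4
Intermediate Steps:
X = -19 (X = 1 - 20 = -19)
l(H, k) = 2*k/(-19 + H) (l(H, k) = (k + k)/(H - 19) = (2*k)/(-19 + H) = 2*k/(-19 + H))
Q = 4 (Q = 4 - (2*(-5)/(-19 + 4*0))*5*0 = 4 - (2*(-5)/(-19 + 0))*5*0 = 4 - (2*(-5)/(-19))*5*0 = 4 - (2*(-5)*(-1/19))*5*0 = 4 - (10/19)*5*0 = 4 - 50*0/19 = 4 - 1*0 = 4 + 0 = 4)
-Q = -1*4 = -4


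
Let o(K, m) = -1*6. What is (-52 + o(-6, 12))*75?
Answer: -4350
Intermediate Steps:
o(K, m) = -6
(-52 + o(-6, 12))*75 = (-52 - 6)*75 = -58*75 = -4350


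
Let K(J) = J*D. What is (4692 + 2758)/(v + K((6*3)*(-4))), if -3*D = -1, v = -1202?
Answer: -3725/613 ≈ -6.0767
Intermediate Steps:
D = 1/3 (D = -1/3*(-1) = 1/3 ≈ 0.33333)
K(J) = J/3 (K(J) = J*(1/3) = J/3)
(4692 + 2758)/(v + K((6*3)*(-4))) = (4692 + 2758)/(-1202 + ((6*3)*(-4))/3) = 7450/(-1202 + (18*(-4))/3) = 7450/(-1202 + (1/3)*(-72)) = 7450/(-1202 - 24) = 7450/(-1226) = 7450*(-1/1226) = -3725/613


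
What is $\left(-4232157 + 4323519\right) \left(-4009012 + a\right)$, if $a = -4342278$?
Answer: $-762990556980$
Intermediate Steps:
$\left(-4232157 + 4323519\right) \left(-4009012 + a\right) = \left(-4232157 + 4323519\right) \left(-4009012 - 4342278\right) = 91362 \left(-8351290\right) = -762990556980$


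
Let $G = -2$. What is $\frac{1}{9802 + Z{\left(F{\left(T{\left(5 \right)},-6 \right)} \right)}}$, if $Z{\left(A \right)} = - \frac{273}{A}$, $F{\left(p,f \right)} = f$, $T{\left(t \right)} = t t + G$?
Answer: $\frac{2}{19695} \approx 0.00010155$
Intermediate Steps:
$T{\left(t \right)} = -2 + t^{2}$ ($T{\left(t \right)} = t t - 2 = t^{2} - 2 = -2 + t^{2}$)
$\frac{1}{9802 + Z{\left(F{\left(T{\left(5 \right)},-6 \right)} \right)}} = \frac{1}{9802 - \frac{273}{-6}} = \frac{1}{9802 - - \frac{91}{2}} = \frac{1}{9802 + \frac{91}{2}} = \frac{1}{\frac{19695}{2}} = \frac{2}{19695}$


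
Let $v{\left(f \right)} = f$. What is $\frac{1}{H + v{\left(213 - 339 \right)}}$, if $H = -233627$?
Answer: $- \frac{1}{233753} \approx -4.278 \cdot 10^{-6}$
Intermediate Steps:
$\frac{1}{H + v{\left(213 - 339 \right)}} = \frac{1}{-233627 + \left(213 - 339\right)} = \frac{1}{-233627 - 126} = \frac{1}{-233753} = - \frac{1}{233753}$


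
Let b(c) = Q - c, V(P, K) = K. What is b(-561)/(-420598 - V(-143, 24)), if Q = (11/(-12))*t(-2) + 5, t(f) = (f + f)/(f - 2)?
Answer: -6781/5047464 ≈ -0.0013434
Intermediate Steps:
t(f) = 2*f/(-2 + f) (t(f) = (2*f)/(-2 + f) = 2*f/(-2 + f))
Q = 49/12 (Q = (11/(-12))*(2*(-2)/(-2 - 2)) + 5 = (11*(-1/12))*(2*(-2)/(-4)) + 5 = -11*(-2)*(-1)/(6*4) + 5 = -11/12*1 + 5 = -11/12 + 5 = 49/12 ≈ 4.0833)
b(c) = 49/12 - c
b(-561)/(-420598 - V(-143, 24)) = (49/12 - 1*(-561))/(-420598 - 1*24) = (49/12 + 561)/(-420598 - 24) = (6781/12)/(-420622) = (6781/12)*(-1/420622) = -6781/5047464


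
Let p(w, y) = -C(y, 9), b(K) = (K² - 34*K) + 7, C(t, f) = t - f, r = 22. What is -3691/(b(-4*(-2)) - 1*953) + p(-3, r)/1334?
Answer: 1227198/384859 ≈ 3.1887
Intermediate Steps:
b(K) = 7 + K² - 34*K
p(w, y) = 9 - y (p(w, y) = -(y - 1*9) = -(y - 9) = -(-9 + y) = 9 - y)
-3691/(b(-4*(-2)) - 1*953) + p(-3, r)/1334 = -3691/((7 + (-4*(-2))² - (-136)*(-2)) - 1*953) + (9 - 1*22)/1334 = -3691/((7 + 8² - 34*8) - 953) + (9 - 22)*(1/1334) = -3691/((7 + 64 - 272) - 953) - 13*1/1334 = -3691/(-201 - 953) - 13/1334 = -3691/(-1154) - 13/1334 = -3691*(-1/1154) - 13/1334 = 3691/1154 - 13/1334 = 1227198/384859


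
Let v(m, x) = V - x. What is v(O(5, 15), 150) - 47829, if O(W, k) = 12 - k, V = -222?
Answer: -48201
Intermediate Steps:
v(m, x) = -222 - x
v(O(5, 15), 150) - 47829 = (-222 - 1*150) - 47829 = (-222 - 150) - 47829 = -372 - 47829 = -48201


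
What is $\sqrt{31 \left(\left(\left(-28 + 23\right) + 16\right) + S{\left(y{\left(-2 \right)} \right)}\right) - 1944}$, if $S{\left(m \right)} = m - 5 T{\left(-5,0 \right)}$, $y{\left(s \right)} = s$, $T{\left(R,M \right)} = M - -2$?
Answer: $5 i \sqrt{79} \approx 44.441 i$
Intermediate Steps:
$T{\left(R,M \right)} = 2 + M$ ($T{\left(R,M \right)} = M + 2 = 2 + M$)
$S{\left(m \right)} = -10 + m$ ($S{\left(m \right)} = m - 5 \left(2 + 0\right) = m - 10 = -10 + m$)
$\sqrt{31 \left(\left(\left(-28 + 23\right) + 16\right) + S{\left(y{\left(-2 \right)} \right)}\right) - 1944} = \sqrt{31 \left(\left(\left(-28 + 23\right) + 16\right) - 12\right) - 1944} = \sqrt{31 \left(\left(-5 + 16\right) - 12\right) - 1944} = \sqrt{31 \left(11 - 12\right) - 1944} = \sqrt{31 \left(-1\right) - 1944} = \sqrt{-31 - 1944} = \sqrt{-1975} = 5 i \sqrt{79}$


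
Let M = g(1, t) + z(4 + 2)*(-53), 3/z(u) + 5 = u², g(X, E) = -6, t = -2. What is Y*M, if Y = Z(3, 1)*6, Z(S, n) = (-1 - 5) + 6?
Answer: 0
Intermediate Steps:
Z(S, n) = 0 (Z(S, n) = -6 + 6 = 0)
z(u) = 3/(-5 + u²)
Y = 0 (Y = 0*6 = 0)
M = -345/31 (M = -6 + (3/(-5 + (4 + 2)²))*(-53) = -6 + (3/(-5 + 6²))*(-53) = -6 + (3/(-5 + 36))*(-53) = -6 + (3/31)*(-53) = -6 - 159/31 = -345/31 ≈ -11.129)
Y*M = 0*(-345/31) = 0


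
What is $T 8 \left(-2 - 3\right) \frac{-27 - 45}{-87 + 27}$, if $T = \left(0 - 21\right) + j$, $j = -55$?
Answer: $3648$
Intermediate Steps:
$T = -76$ ($T = \left(0 - 21\right) - 55 = -21 - 55 = -76$)
$T 8 \left(-2 - 3\right) \frac{-27 - 45}{-87 + 27} = - 76 \cdot 8 \left(-2 - 3\right) \frac{-27 - 45}{-87 + 27} = - 76 \cdot 8 \left(-5\right) \left(- \frac{72}{-60}\right) = \left(-76\right) \left(-40\right) \left(\left(-72\right) \left(- \frac{1}{60}\right)\right) = 3040 \cdot \frac{6}{5} = 3648$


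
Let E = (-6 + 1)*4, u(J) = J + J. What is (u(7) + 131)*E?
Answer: -2900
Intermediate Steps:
u(J) = 2*J
E = -20 (E = -5*4 = -20)
(u(7) + 131)*E = (2*7 + 131)*(-20) = (14 + 131)*(-20) = 145*(-20) = -2900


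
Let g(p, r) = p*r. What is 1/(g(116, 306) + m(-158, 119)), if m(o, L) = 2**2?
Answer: 1/35500 ≈ 2.8169e-5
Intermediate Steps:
m(o, L) = 4
1/(g(116, 306) + m(-158, 119)) = 1/(116*306 + 4) = 1/(35496 + 4) = 1/35500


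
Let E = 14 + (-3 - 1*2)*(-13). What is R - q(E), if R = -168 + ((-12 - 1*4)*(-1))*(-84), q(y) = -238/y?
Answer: -119210/79 ≈ -1509.0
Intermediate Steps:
E = 79 (E = 14 + (-3 - 2)*(-13) = 14 - 5*(-13) = 14 + 65 = 79)
R = -1512 (R = -168 + ((-12 - 4)*(-1))*(-84) = -168 - 16*(-1)*(-84) = -168 + 16*(-84) = -168 - 1344 = -1512)
R - q(E) = -1512 - (-238)/79 = -1512 - 1*(-238/79) = -1512 + 238/79 = -119210/79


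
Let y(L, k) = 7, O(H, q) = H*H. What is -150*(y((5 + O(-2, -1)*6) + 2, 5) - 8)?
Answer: 150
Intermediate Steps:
O(H, q) = H²
-150*(y((5 + O(-2, -1)*6) + 2, 5) - 8) = -150*(7 - 8) = -150*(-1) = 150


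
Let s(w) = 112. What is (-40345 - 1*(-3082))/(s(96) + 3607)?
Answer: -37263/3719 ≈ -10.020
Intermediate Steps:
(-40345 - 1*(-3082))/(s(96) + 3607) = (-40345 - 1*(-3082))/(112 + 3607) = (-40345 + 3082)/3719 = -37263*1/3719 = -37263/3719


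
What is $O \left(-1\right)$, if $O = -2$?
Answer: $2$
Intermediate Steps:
$O \left(-1\right) = \left(-2\right) \left(-1\right) = 2$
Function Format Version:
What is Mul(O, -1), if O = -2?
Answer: 2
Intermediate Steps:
Mul(O, -1) = Mul(-2, -1) = 2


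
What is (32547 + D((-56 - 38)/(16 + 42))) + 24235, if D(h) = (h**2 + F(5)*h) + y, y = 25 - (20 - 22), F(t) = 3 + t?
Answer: 47767674/841 ≈ 56799.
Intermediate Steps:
y = 27 (y = 25 - 1*(-2) = 25 + 2 = 27)
D(h) = 27 + h**2 + 8*h (D(h) = (h**2 + (3 + 5)*h) + 27 = (h**2 + 8*h) + 27 = 27 + h**2 + 8*h)
(32547 + D((-56 - 38)/(16 + 42))) + 24235 = (32547 + (27 + ((-56 - 38)/(16 + 42))**2 + 8*((-56 - 38)/(16 + 42)))) + 24235 = (32547 + (27 + (-94/58)**2 + 8*(-94/58))) + 24235 = (32547 + (27 + (-94*1/58)**2 + 8*(-94*1/58))) + 24235 = (32547 + (27 + (-47/29)**2 + 8*(-47/29))) + 24235 = (32547 + (27 + 2209/841 - 376/29)) + 24235 = (32547 + 14012/841) + 24235 = 27386039/841 + 24235 = 47767674/841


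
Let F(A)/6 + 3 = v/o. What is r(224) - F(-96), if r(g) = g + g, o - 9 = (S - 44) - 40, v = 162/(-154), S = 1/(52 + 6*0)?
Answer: 139878646/300223 ≈ 465.92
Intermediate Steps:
S = 1/52 (S = 1/(52 + 0) = 1/52 ≈ 0.019231)
v = -81/77 (v = 162*(-1/154) = -81/77 ≈ -1.0519)
o = -3899/52 (o = 9 + ((1/52 - 44) - 40) = 9 + (-2287/52 - 40) = 9 - 4367/52 = -3899/52 ≈ -74.981)
r(g) = 2*g
F(A) = -5378742/300223 (F(A) = -18 + 6*(-81/(77*(-3899/52))) = -18 + 6*(-81/77*(-52/3899)) = -18 + 6*(4212/300223) = -18 + 25272/300223 = -5378742/300223)
r(224) - F(-96) = 2*224 - 1*(-5378742/300223) = 448 + 5378742/300223 = 139878646/300223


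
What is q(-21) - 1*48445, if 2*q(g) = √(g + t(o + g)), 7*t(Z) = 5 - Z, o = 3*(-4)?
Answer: -48445 + I*√763/14 ≈ -48445.0 + 1.973*I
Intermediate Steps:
o = -12
t(Z) = 5/7 - Z/7 (t(Z) = (5 - Z)/7 = 5/7 - Z/7)
q(g) = √(17/7 + 6*g/7)/2 (q(g) = √(g + (5/7 - (-12 + g)/7))/2 = √(g + (5/7 + (12/7 - g/7)))/2 = √(g + (17/7 - g/7))/2 = √(17/7 + 6*g/7)/2)
q(-21) - 1*48445 = √(119 + 42*(-21))/14 - 1*48445 = √(119 - 882)/14 - 48445 = √(-763)/14 - 48445 = (I*√763)/14 - 48445 = I*√763/14 - 48445 = -48445 + I*√763/14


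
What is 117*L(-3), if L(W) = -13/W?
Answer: 507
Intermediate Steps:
117*L(-3) = 117*(-13/(-3)) = 117*(-13*(-1/3)) = 117*(13/3) = 507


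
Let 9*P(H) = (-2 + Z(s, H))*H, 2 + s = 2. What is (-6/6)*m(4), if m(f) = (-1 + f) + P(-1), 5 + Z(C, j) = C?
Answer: -34/9 ≈ -3.7778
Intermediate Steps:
s = 0 (s = -2 + 2 = 0)
Z(C, j) = -5 + C
P(H) = -7*H/9 (P(H) = ((-2 + (-5 + 0))*H)/9 = ((-2 - 5)*H)/9 = (-7*H)/9 = -7*H/9)
m(f) = -2/9 + f (m(f) = (-1 + f) - 7/9*(-1) = (-1 + f) + 7/9 = -2/9 + f)
(-6/6)*m(4) = (-6/6)*(-2/9 + 4) = ((⅙)*(-6))*(34/9) = -1*34/9 = -34/9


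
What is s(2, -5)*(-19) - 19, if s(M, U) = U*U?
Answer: -494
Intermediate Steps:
s(M, U) = U²
s(2, -5)*(-19) - 19 = (-5)²*(-19) - 19 = 25*(-19) - 19 = -475 - 19 = -494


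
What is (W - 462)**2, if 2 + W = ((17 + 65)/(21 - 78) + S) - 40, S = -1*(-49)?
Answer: 676884289/3249 ≈ 2.0834e+5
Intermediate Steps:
S = 49
W = 317/57 (W = -2 + (((17 + 65)/(21 - 78) + 49) - 40) = -2 + ((82/(-57) + 49) - 40) = -2 + ((82*(-1/57) + 49) - 40) = -2 + ((-82/57 + 49) - 40) = -2 + (2711/57 - 40) = -2 + 431/57 = 317/57 ≈ 5.5614)
(W - 462)**2 = (317/57 - 462)**2 = (-26017/57)**2 = 676884289/3249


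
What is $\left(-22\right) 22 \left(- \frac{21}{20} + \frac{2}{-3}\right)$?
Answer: $\frac{12463}{15} \approx 830.87$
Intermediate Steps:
$\left(-22\right) 22 \left(- \frac{21}{20} + \frac{2}{-3}\right) = - 484 \left(\left(-21\right) \frac{1}{20} + 2 \left(- \frac{1}{3}\right)\right) = - 484 \left(- \frac{21}{20} - \frac{2}{3}\right) = \left(-484\right) \left(- \frac{103}{60}\right) = \frac{12463}{15}$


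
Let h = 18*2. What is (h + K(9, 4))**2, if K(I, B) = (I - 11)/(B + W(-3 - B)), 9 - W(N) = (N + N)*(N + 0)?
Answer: 9375844/7225 ≈ 1297.7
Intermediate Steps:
W(N) = 9 - 2*N**2 (W(N) = 9 - (N + N)*(N + 0) = 9 - 2*N*N = 9 - 2*N**2)
K(I, B) = (-11 + I)/(9 + B - 2*(-3 - B)**2) (K(I, B) = (I - 11)/(B + (9 - 2*(-3 - B)**2)) = (-11 + I)/(9 + B - 2*(-3 - B)**2))
h = 36
(h + K(9, 4))**2 = (36 + (11 - 1*9)/(9 + 2*4**2 + 11*4))**2 = (36 + (11 - 9)/(9 + 2*16 + 44))**2 = (36 + 2/(9 + 32 + 44))**2 = (36 + 2/85)**2 = (3062/85)**2 = 9375844/7225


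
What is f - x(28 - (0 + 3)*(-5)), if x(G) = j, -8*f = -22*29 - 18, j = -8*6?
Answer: 130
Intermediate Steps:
j = -48
f = 82 (f = -(-22*29 - 18)/8 = -(-638 - 18)/8 = -⅛*(-656) = 82)
x(G) = -48
f - x(28 - (0 + 3)*(-5)) = 82 - 1*(-48) = 82 + 48 = 130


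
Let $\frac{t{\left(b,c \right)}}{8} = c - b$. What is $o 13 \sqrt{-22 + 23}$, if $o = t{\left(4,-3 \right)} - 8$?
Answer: $-832$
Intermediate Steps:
$t{\left(b,c \right)} = - 8 b + 8 c$ ($t{\left(b,c \right)} = 8 \left(c - b\right) = - 8 b + 8 c$)
$o = -64$ ($o = \left(\left(-8\right) 4 + 8 \left(-3\right)\right) - 8 = \left(-32 - 24\right) - 8 = -56 - 8 = -64$)
$o 13 \sqrt{-22 + 23} = \left(-64\right) 13 \sqrt{-22 + 23} = - 832 \sqrt{1} = \left(-832\right) 1 = -832$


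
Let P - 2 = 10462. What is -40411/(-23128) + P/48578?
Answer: 157506925/80250856 ≈ 1.9627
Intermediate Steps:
P = 10464 (P = 2 + 10462 = 10464)
-40411/(-23128) + P/48578 = -40411/(-23128) + 10464/48578 = -40411*(-1/23128) + 10464*(1/48578) = 5773/3304 + 5232/24289 = 157506925/80250856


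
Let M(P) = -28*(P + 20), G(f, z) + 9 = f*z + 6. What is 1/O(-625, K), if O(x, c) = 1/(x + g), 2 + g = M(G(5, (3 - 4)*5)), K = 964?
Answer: -403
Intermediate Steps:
G(f, z) = -3 + f*z (G(f, z) = -9 + (f*z + 6) = -9 + (6 + f*z) = -3 + f*z)
M(P) = -560 - 28*P (M(P) = -28*(20 + P) = -560 - 28*P)
g = 222 (g = -2 + (-560 - 28*(-3 + 5*((3 - 4)*5))) = -2 + (-560 - 28*(-3 + 5*(-1*5))) = -2 + (-560 - 28*(-3 + 5*(-5))) = -2 + (-560 - 28*(-3 - 25)) = -2 + (-560 - 28*(-28)) = -2 + (-560 + 784) = -2 + 224 = 222)
O(x, c) = 1/(222 + x) (O(x, c) = 1/(x + 222) = 1/(222 + x))
1/O(-625, K) = 1/(1/(222 - 625)) = 1/(1/(-403)) = 1/(-1/403) = -403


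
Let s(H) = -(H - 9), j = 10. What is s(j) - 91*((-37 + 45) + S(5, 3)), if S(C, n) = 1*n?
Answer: -1002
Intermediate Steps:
S(C, n) = n
s(H) = 9 - H (s(H) = -(-9 + H) = 9 - H)
s(j) - 91*((-37 + 45) + S(5, 3)) = (9 - 1*10) - 91*((-37 + 45) + 3) = (9 - 10) - 91*(8 + 3) = -1 - 91*11 = -1 - 1001 = -1002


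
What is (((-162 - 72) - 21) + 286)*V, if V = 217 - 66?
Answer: 4681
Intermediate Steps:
V = 151
(((-162 - 72) - 21) + 286)*V = (((-162 - 72) - 21) + 286)*151 = ((-234 - 21) + 286)*151 = (-255 + 286)*151 = 31*151 = 4681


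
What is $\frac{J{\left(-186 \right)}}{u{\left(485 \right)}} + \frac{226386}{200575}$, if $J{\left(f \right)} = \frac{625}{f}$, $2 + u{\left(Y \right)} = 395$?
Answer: $\frac{16423004453}{14661631350} \approx 1.1201$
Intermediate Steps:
$u{\left(Y \right)} = 393$ ($u{\left(Y \right)} = -2 + 395 = 393$)
$\frac{J{\left(-186 \right)}}{u{\left(485 \right)}} + \frac{226386}{200575} = \frac{625 \frac{1}{-186}}{393} + \frac{226386}{200575} = 625 \left(- \frac{1}{186}\right) \frac{1}{393} + 226386 \cdot \frac{1}{200575} = \left(- \frac{625}{186}\right) \frac{1}{393} + \frac{226386}{200575} = - \frac{625}{73098} + \frac{226386}{200575} = \frac{16423004453}{14661631350}$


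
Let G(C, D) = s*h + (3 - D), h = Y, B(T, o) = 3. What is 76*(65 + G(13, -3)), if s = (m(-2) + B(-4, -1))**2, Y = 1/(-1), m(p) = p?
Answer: 5320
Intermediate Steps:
Y = -1 (Y = 1*(-1) = -1)
h = -1
s = 1 (s = (-2 + 3)**2 = 1**2 = 1)
G(C, D) = 2 - D (G(C, D) = 1*(-1) + (3 - D) = -1 + (3 - D) = 2 - D)
76*(65 + G(13, -3)) = 76*(65 + (2 - 1*(-3))) = 76*(65 + (2 + 3)) = 76*(65 + 5) = 76*70 = 5320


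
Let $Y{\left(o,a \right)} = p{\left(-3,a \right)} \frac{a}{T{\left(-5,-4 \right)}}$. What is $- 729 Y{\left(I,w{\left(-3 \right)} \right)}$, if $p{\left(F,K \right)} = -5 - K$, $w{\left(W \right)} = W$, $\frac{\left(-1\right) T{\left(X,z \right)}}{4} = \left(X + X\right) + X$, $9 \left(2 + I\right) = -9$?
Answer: $- \frac{729}{10} \approx -72.9$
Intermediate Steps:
$I = -3$ ($I = -2 + \frac{1}{9} \left(-9\right) = -2 - 1 = -3$)
$T{\left(X,z \right)} = - 12 X$ ($T{\left(X,z \right)} = - 4 \left(\left(X + X\right) + X\right) = - 4 \left(2 X + X\right) = - 4 \cdot 3 X = - 12 X$)
$Y{\left(o,a \right)} = \frac{a \left(-5 - a\right)}{60}$ ($Y{\left(o,a \right)} = \left(-5 - a\right) \frac{a}{\left(-12\right) \left(-5\right)} = \left(-5 - a\right) \frac{a}{60} = \frac{a \left(-5 - a\right)}{60}$)
$- 729 Y{\left(I,w{\left(-3 \right)} \right)} = - 729 \left(\left(- \frac{1}{60}\right) \left(-3\right) \left(5 - 3\right)\right) = - 729 \left(\left(- \frac{1}{60}\right) \left(-3\right) 2\right) = \left(-729\right) \frac{1}{10} = - \frac{729}{10}$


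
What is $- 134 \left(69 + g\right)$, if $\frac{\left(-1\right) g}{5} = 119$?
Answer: $70484$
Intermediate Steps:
$g = -595$ ($g = \left(-5\right) 119 = -595$)
$- 134 \left(69 + g\right) = - 134 \left(69 - 595\right) = \left(-134\right) \left(-526\right) = 70484$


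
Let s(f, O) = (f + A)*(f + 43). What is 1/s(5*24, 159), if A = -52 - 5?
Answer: 1/10269 ≈ 9.7380e-5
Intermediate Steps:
A = -57
s(f, O) = (-57 + f)*(43 + f) (s(f, O) = (f - 57)*(f + 43) = (-57 + f)*(43 + f))
1/s(5*24, 159) = 1/(-2451 + (5*24)**2 - 70*24) = 1/(-2451 + 120**2 - 14*120) = 1/(-2451 + 14400 - 1680) = 1/10269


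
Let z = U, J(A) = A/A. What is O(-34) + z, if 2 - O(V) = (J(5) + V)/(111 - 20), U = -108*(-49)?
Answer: 481787/91 ≈ 5294.4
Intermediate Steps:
U = 5292
J(A) = 1
z = 5292
O(V) = 181/91 - V/91 (O(V) = 2 - (1 + V)/(111 - 20) = 2 - (1 + V)/91 = 2 - (1/91 + V/91) = 2 + (-1/91 - V/91) = 181/91 - V/91)
O(-34) + z = (181/91 - 1/91*(-34)) + 5292 = (181/91 + 34/91) + 5292 = 215/91 + 5292 = 481787/91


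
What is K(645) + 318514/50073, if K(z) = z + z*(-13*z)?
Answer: -270778442126/50073 ≈ -5.4077e+6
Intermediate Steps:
K(z) = z - 13*z**2 (K(z) = z + z*(-13*z) = z - 13*z**2)
K(645) + 318514/50073 = 645*(1 - 13*645) + 318514/50073 = 645*(1 - 8385) + 318514*(1/50073) = 645*(-8384) + 318514/50073 = -5407680 + 318514/50073 = -270778442126/50073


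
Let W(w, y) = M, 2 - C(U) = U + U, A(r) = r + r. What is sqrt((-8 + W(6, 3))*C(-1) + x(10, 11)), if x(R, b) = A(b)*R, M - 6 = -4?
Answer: 14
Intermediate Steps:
M = 2 (M = 6 - 4 = 2)
A(r) = 2*r
C(U) = 2 - 2*U (C(U) = 2 - (U + U) = 2 - 2*U)
W(w, y) = 2
x(R, b) = 2*R*b (x(R, b) = (2*b)*R = 2*R*b)
sqrt((-8 + W(6, 3))*C(-1) + x(10, 11)) = sqrt((-8 + 2)*(2 - 2*(-1)) + 2*10*11) = sqrt(-6*(2 + 2) + 220) = sqrt(-6*4 + 220) = sqrt(-24 + 220) = sqrt(196) = 14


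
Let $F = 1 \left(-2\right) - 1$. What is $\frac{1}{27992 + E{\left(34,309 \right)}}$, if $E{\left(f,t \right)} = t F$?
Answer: $\frac{1}{27065} \approx 3.6948 \cdot 10^{-5}$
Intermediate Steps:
$F = -3$ ($F = -2 - 1 = -3$)
$E{\left(f,t \right)} = - 3 t$ ($E{\left(f,t \right)} = t \left(-3\right) = - 3 t$)
$\frac{1}{27992 + E{\left(34,309 \right)}} = \frac{1}{27992 - 927} = \frac{1}{27065}$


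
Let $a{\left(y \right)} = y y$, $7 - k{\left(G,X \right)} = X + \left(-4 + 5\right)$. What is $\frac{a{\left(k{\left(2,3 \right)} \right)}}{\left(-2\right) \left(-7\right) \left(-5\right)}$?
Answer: $- \frac{9}{70} \approx -0.12857$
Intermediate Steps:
$k{\left(G,X \right)} = 6 - X$ ($k{\left(G,X \right)} = 7 - \left(X + \left(-4 + 5\right)\right) = 7 - \left(X + 1\right) = 7 - \left(1 + X\right) = 6 - X$)
$a{\left(y \right)} = y^{2}$
$\frac{a{\left(k{\left(2,3 \right)} \right)}}{\left(-2\right) \left(-7\right) \left(-5\right)} = \frac{\left(6 - 3\right)^{2}}{\left(-2\right) \left(-7\right) \left(-5\right)} = \frac{\left(6 - 3\right)^{2}}{14 \left(-5\right)} = \frac{3^{2}}{-70} = 9 \left(- \frac{1}{70}\right) = - \frac{9}{70}$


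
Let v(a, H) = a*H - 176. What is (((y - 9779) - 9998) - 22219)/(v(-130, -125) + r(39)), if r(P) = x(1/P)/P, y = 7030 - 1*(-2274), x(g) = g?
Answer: -49724532/24448555 ≈ -2.0338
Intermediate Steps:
v(a, H) = -176 + H*a (v(a, H) = H*a - 176 = -176 + H*a)
y = 9304 (y = 7030 + 2274 = 9304)
r(P) = P⁻² (r(P) = 1/(P*P) = P⁻²)
(((y - 9779) - 9998) - 22219)/(v(-130, -125) + r(39)) = (((9304 - 9779) - 9998) - 22219)/((-176 - 125*(-130)) + 39⁻²) = ((-475 - 9998) - 22219)/((-176 + 16250) + 1/1521) = (-10473 - 22219)/(16074 + 1/1521) = -32692/24448555/1521 = -32692*1521/24448555 = -49724532/24448555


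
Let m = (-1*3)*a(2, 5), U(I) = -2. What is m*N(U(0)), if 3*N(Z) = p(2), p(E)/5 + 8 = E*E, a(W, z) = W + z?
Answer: 140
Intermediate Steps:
m = -21 (m = (-1*3)*(2 + 5) = -3*7 = -21)
p(E) = -40 + 5*E² (p(E) = -40 + 5*(E*E) = -40 + 5*E²)
N(Z) = -20/3 (N(Z) = (-40 + 5*2²)/3 = (-40 + 5*4)/3 = (-40 + 20)/3 = (⅓)*(-20) = -20/3)
m*N(U(0)) = -21*(-20/3) = 140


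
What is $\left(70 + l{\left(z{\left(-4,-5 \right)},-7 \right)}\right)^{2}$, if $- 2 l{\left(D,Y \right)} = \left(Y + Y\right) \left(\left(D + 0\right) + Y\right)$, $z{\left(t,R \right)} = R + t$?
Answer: $1764$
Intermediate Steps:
$l{\left(D,Y \right)} = - Y \left(D + Y\right)$ ($l{\left(D,Y \right)} = - \frac{\left(Y + Y\right) \left(\left(D + 0\right) + Y\right)}{2} = - \frac{2 Y \left(D + Y\right)}{2} = - Y \left(D + Y\right)$)
$\left(70 + l{\left(z{\left(-4,-5 \right)},-7 \right)}\right)^{2} = \left(70 - - 7 \left(\left(-5 - 4\right) - 7\right)\right)^{2} = \left(70 - - 7 \left(-9 - 7\right)\right)^{2} = \left(70 - \left(-7\right) \left(-16\right)\right)^{2} = \left(70 - 112\right)^{2} = \left(-42\right)^{2} = 1764$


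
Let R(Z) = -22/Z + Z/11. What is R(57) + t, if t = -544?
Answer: -338081/627 ≈ -539.20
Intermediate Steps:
R(Z) = -22/Z + Z/11 (R(Z) = -22/Z + Z*(1/11) = -22/Z + Z/11)
R(57) + t = (-22/57 + (1/11)*57) - 544 = (-22*1/57 + 57/11) - 544 = (-22/57 + 57/11) - 544 = 3007/627 - 544 = -338081/627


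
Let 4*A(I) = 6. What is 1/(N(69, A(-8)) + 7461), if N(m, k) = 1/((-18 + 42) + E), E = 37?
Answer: 61/455122 ≈ 0.00013403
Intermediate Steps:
A(I) = 3/2 (A(I) = (¼)*6 = 3/2)
N(m, k) = 1/61 (N(m, k) = 1/((-18 + 42) + 37) = 1/(24 + 37) = 1/61)
1/(N(69, A(-8)) + 7461) = 1/(1/61 + 7461) = 1/(455122/61) = 61/455122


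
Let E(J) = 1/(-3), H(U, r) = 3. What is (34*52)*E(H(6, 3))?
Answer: -1768/3 ≈ -589.33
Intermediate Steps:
E(J) = -⅓
(34*52)*E(H(6, 3)) = (34*52)*(-⅓) = 1768*(-⅓) = -1768/3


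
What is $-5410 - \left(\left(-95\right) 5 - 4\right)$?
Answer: $-4931$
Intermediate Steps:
$-5410 - \left(\left(-95\right) 5 - 4\right) = -5410 - \left(-475 - 4\right) = -5410 - -479 = -5410 + 479 = -4931$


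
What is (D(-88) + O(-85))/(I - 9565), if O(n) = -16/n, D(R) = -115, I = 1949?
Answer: 9759/647360 ≈ 0.015075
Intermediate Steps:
(D(-88) + O(-85))/(I - 9565) = (-115 - 16/(-85))/(1949 - 9565) = (-115 - 16*(-1/85))/(-7616) = (-115 + 16/85)*(-1/7616) = -9759/85*(-1/7616) = 9759/647360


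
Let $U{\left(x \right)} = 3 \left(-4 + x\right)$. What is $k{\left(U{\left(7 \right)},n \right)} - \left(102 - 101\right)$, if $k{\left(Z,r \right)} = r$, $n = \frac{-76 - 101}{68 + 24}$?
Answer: $- \frac{269}{92} \approx -2.9239$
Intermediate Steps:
$n = - \frac{177}{92} \approx -1.9239$
$U{\left(x \right)} = -12 + 3 x$
$k{\left(U{\left(7 \right)},n \right)} - \left(102 - 101\right) = - \frac{177}{92} - \left(102 - 101\right) = - \frac{177}{92} - 1 = - \frac{269}{92}$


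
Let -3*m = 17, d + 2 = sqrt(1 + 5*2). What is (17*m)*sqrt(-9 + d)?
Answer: -289*I*sqrt(11 - sqrt(11))/3 ≈ -267.03*I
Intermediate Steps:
d = -2 + sqrt(11) (d = -2 + sqrt(1 + 5*2) = -2 + sqrt(1 + 10) = -2 + sqrt(11) ≈ 1.3166)
m = -17/3 (m = -1/3*17 = -17/3 ≈ -5.6667)
(17*m)*sqrt(-9 + d) = (17*(-17/3))*sqrt(-9 + (-2 + sqrt(11))) = -289*sqrt(-11 + sqrt(11))/3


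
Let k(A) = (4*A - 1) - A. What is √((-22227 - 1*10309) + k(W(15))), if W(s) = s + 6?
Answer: I*√32474 ≈ 180.21*I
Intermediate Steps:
W(s) = 6 + s
k(A) = -1 + 3*A (k(A) = (-1 + 4*A) - A = -1 + 3*A)
√((-22227 - 1*10309) + k(W(15))) = √((-22227 - 1*10309) + (-1 + 3*(6 + 15))) = √((-22227 - 10309) + (-1 + 3*21)) = √(-32536 + (-1 + 63)) = √(-32536 + 62) = √(-32474) = I*√32474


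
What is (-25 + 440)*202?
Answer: 83830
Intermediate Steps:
(-25 + 440)*202 = 415*202 = 83830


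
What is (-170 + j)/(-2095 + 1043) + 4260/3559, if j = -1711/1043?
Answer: 5311361099/3905062924 ≈ 1.3601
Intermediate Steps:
j = -1711/1043 (j = -1711*1/1043 = -1711/1043 ≈ -1.6405)
(-170 + j)/(-2095 + 1043) + 4260/3559 = (-170 - 1711/1043)/(-2095 + 1043) + 4260/3559 = -179021/1043/(-1052) + 4260*(1/3559) = -179021/1043*(-1/1052) + 4260/3559 = 179021/1097236 + 4260/3559 = 5311361099/3905062924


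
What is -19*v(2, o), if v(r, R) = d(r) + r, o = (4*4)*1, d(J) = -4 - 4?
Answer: 114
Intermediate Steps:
d(J) = -8
o = 16 (o = 16*1 = 16)
v(r, R) = -8 + r
-19*v(2, o) = -19*(-8 + 2) = -19*(-6) = 114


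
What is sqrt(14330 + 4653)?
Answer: sqrt(18983) ≈ 137.78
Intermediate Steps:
sqrt(14330 + 4653) = sqrt(18983)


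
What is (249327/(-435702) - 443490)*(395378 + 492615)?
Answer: -57195549005503617/145234 ≈ -3.9382e+11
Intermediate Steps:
(249327/(-435702) - 443490)*(395378 + 492615) = (249327*(-1/435702) - 443490)*887993 = (-83109/145234 - 443490)*887993 = -64409909769/145234*887993 = -57195549005503617/145234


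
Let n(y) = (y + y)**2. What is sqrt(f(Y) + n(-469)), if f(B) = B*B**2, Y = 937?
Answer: sqrt(823536797) ≈ 28697.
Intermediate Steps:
n(y) = 4*y**2 (n(y) = (2*y)**2 = 4*y**2)
f(B) = B**3
sqrt(f(Y) + n(-469)) = sqrt(937**3 + 4*(-469)**2) = sqrt(822656953 + 4*219961) = sqrt(822656953 + 879844) = sqrt(823536797)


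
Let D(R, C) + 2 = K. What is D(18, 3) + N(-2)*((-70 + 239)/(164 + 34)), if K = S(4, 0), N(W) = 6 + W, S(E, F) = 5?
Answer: 635/99 ≈ 6.4141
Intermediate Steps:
K = 5
D(R, C) = 3 (D(R, C) = -2 + 5 = 3)
D(18, 3) + N(-2)*((-70 + 239)/(164 + 34)) = 3 + (6 - 2)*((-70 + 239)/(164 + 34)) = 3 + 4*(169/198) = 3 + 338/99 = 635/99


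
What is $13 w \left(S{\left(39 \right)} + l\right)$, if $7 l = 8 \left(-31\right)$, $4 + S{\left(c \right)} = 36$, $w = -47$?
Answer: $\frac{14664}{7} \approx 2094.9$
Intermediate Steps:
$S{\left(c \right)} = 32$ ($S{\left(c \right)} = -4 + 36 = 32$)
$l = - \frac{248}{7}$ ($l = \frac{8 \left(-31\right)}{7} = \frac{1}{7} \left(-248\right) = - \frac{248}{7} \approx -35.429$)
$13 w \left(S{\left(39 \right)} + l\right) = 13 \left(-47\right) \left(32 - \frac{248}{7}\right) = \left(-611\right) \left(- \frac{24}{7}\right) = \frac{14664}{7}$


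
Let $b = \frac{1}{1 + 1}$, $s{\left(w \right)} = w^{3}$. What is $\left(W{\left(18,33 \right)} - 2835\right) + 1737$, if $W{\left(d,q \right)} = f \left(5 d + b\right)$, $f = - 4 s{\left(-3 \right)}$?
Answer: $8676$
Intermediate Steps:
$b = \frac{1}{2} \approx 0.5$
$f = 108$ ($f = - 4 \left(-3\right)^{3} = \left(-4\right) \left(-27\right) = 108$)
$W{\left(d,q \right)} = 54 + 540 d$ ($W{\left(d,q \right)} = 108 \left(5 d + \frac{1}{2}\right) = 108 \left(\frac{1}{2} + 5 d\right) = 54 + 540 d$)
$\left(W{\left(18,33 \right)} - 2835\right) + 1737 = \left(\left(54 + 540 \cdot 18\right) - 2835\right) + 1737 = \left(\left(54 + 9720\right) - 2835\right) + 1737 = \left(9774 - 2835\right) + 1737 = 6939 + 1737 = 8676$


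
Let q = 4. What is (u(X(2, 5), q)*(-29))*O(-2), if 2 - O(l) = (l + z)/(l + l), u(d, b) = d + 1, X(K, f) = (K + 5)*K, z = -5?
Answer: -435/4 ≈ -108.75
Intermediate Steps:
X(K, f) = K*(5 + K) (X(K, f) = (5 + K)*K = K*(5 + K))
u(d, b) = 1 + d
O(l) = 2 - (-5 + l)/(2*l) (O(l) = 2 - (l - 5)/(l + l) = 2 - (-5 + l)/(2*l))
(u(X(2, 5), q)*(-29))*O(-2) = ((1 + 2*(5 + 2))*(-29))*((½)*(5 + 3*(-2))/(-2)) = ((1 + 2*7)*(-29))*((½)*(-½)*(5 - 6)) = ((1 + 14)*(-29))*((½)*(-½)*(-1)) = (15*(-29))*(¼) = -435*¼ = -435/4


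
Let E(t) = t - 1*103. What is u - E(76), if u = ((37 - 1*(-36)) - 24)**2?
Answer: 2428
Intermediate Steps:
u = 2401 (u = ((37 + 36) - 24)**2 = (73 - 24)**2 = 49**2 = 2401)
E(t) = -103 + t (E(t) = t - 103 = -103 + t)
u - E(76) = 2401 - (-103 + 76) = 2401 - 1*(-27) = 2401 + 27 = 2428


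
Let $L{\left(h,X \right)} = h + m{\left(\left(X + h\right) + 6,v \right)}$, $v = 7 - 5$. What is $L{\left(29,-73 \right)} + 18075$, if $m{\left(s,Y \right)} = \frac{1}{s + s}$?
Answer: $\frac{1375903}{76} \approx 18104.0$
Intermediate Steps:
$v = 2$ ($v = 7 - 5 = 2$)
$m{\left(s,Y \right)} = \frac{1}{2 s}$
$L{\left(h,X \right)} = h + \frac{1}{2 \left(6 + X + h\right)}$ ($L{\left(h,X \right)} = h + \frac{1}{2 \left(\left(X + h\right) + 6\right)} = h + \frac{1}{2 \left(6 + X + h\right)}$)
$L{\left(29,-73 \right)} + 18075 = \frac{\frac{1}{2} + 29 \left(6 - 73 + 29\right)}{6 - 73 + 29} + 18075 = \frac{\frac{1}{2} + 29 \left(-38\right)}{-38} + 18075 = - \frac{\frac{1}{2} - 1102}{38} + 18075 = \left(- \frac{1}{38}\right) \left(- \frac{2203}{2}\right) + 18075 = \frac{2203}{76} + 18075 = \frac{1375903}{76}$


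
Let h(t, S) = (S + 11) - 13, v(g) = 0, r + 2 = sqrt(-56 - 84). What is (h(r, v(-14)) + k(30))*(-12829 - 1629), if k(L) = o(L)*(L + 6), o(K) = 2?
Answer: -1012060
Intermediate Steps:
r = -2 + 2*I*sqrt(35) (r = -2 + sqrt(-56 - 84) = -2 + sqrt(-140) = -2 + 2*I*sqrt(35) ≈ -2.0 + 11.832*I)
h(t, S) = -2 + S (h(t, S) = (11 + S) - 13 = -2 + S)
k(L) = 12 + 2*L (k(L) = 2*(L + 6) = 2*(6 + L) = 12 + 2*L)
(h(r, v(-14)) + k(30))*(-12829 - 1629) = ((-2 + 0) + (12 + 2*30))*(-12829 - 1629) = (-2 + (12 + 60))*(-14458) = (-2 + 72)*(-14458) = 70*(-14458) = -1012060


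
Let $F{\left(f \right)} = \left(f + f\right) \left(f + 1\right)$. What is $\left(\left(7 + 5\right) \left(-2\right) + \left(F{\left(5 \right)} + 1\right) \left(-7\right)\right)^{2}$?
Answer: $203401$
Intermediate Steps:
$F{\left(f \right)} = 2 f \left(1 + f\right)$
$\left(\left(7 + 5\right) \left(-2\right) + \left(F{\left(5 \right)} + 1\right) \left(-7\right)\right)^{2} = \left(\left(7 + 5\right) \left(-2\right) + \left(2 \cdot 5 \left(1 + 5\right) + 1\right) \left(-7\right)\right)^{2} = \left(12 \left(-2\right) + \left(2 \cdot 5 \cdot 6 + 1\right) \left(-7\right)\right)^{2} = \left(-24 + \left(60 + 1\right) \left(-7\right)\right)^{2} = \left(-24 + 61 \left(-7\right)\right)^{2} = \left(-24 - 427\right)^{2} = \left(-451\right)^{2} = 203401$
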